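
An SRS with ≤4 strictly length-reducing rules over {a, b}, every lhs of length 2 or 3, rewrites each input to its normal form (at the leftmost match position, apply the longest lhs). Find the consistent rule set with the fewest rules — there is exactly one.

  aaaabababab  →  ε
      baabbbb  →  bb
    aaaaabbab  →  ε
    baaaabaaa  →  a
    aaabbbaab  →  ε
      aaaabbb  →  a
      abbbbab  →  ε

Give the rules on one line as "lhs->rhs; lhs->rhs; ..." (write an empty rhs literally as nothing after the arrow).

  | aaaabababab => aaabbbabab => aabbabab => ababab => bbbab => bbab => bab => ab => ε
  | baabbbb => aabbbb => abbb => bb
  | aaaaabbab => aaaabab => aaabbb => aabb => ab => ε
  | baaaabaaa => aaaabaaa => aaabbaa => aabaa => abba => ba => a

ab->; aba->bb; ba->a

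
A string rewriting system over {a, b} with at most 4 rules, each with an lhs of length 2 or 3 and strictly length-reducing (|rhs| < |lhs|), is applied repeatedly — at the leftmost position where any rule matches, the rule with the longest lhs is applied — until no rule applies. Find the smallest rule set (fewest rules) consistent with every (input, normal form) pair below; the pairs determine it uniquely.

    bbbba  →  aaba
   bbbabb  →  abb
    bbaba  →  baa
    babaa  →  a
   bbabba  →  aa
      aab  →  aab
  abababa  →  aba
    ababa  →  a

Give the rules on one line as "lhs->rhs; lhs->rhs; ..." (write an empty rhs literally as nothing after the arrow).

  | bbbba => aaba
  | bbbabb => aaabb => abb
  | bbaba => baa
  | babaa => aaa => a

aaa->a; bab->a; bbb->aa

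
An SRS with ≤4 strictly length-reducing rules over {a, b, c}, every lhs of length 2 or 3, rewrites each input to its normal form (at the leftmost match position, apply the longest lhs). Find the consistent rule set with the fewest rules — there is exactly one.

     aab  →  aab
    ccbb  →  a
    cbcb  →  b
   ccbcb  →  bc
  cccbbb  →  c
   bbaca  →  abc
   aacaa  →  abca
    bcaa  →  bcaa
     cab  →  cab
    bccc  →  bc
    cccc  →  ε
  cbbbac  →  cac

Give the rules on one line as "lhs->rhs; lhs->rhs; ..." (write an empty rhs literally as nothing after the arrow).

  | aab
  | ccbb => bb => a
  | cbcb => ccb => b
  | ccbcb => bcb => bc

aca->bc; bb->a; cb->c; cc->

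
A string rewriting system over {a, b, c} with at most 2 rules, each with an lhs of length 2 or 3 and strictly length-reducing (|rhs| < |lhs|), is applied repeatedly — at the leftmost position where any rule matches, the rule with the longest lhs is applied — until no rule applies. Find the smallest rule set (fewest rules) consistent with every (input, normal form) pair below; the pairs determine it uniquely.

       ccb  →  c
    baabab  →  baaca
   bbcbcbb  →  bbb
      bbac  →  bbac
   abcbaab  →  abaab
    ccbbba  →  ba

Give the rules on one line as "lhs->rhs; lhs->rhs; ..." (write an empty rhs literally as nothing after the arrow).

  | ccb => c
  | baabab => baaca
  | bbcbcbb => bbcbb => bbb
  | bbac

bab->ca; cb->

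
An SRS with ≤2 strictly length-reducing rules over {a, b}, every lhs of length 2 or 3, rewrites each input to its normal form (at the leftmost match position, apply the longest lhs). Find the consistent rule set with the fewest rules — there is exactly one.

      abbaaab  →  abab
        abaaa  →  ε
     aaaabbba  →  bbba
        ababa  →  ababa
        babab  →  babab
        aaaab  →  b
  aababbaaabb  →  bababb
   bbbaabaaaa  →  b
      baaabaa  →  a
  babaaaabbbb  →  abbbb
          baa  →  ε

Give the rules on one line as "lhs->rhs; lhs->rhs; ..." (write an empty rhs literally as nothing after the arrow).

  | abbaaab => abab
  | abaaa => aa => ε
  | aaaabbba => aabbba => bbba
  | ababa

aa->; baa->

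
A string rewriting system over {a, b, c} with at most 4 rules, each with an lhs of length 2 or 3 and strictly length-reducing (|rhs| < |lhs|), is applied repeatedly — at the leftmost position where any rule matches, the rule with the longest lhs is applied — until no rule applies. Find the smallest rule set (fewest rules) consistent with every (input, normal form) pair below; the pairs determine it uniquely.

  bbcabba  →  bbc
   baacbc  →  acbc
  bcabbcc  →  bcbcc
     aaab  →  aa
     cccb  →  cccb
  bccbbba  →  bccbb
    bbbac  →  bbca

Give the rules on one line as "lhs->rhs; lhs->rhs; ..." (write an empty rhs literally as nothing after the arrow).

ab->; ba->; bac->ca

  | bbcabba => bbcba => bbc
  | baacbc => acbc
  | bcabbcc => bcbcc
  | aaab => aa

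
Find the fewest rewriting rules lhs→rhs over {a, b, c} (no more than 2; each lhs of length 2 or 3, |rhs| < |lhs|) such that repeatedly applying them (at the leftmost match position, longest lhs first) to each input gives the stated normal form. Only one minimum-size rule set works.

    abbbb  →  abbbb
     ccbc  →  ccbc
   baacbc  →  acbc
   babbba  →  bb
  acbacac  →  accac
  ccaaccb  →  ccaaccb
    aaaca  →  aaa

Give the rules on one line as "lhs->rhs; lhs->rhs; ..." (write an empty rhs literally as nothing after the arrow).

  | abbbb
  | ccbc
  | baacbc => acbc
  | babbba => bbba => bb

aca->a; ba->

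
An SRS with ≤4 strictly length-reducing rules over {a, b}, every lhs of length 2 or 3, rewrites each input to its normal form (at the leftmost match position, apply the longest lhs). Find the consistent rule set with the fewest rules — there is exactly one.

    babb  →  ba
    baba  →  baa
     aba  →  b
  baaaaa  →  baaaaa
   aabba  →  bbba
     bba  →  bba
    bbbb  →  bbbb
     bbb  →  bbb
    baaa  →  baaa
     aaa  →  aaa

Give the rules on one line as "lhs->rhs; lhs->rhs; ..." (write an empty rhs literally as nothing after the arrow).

  | babb => bab => ba
  | baba => baa
  | aba => b
  | baaaaa

aab->bb; aba->b; bab->ba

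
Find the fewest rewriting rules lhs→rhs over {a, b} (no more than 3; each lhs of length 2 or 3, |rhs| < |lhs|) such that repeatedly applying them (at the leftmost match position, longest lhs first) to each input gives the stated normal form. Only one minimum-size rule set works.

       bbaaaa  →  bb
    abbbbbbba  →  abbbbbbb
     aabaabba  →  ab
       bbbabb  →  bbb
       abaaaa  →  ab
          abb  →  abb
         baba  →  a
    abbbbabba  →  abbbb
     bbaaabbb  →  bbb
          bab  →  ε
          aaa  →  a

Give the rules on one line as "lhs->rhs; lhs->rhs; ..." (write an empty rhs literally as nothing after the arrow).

aa->a; ba->b; bab->

  | bbaaaa => bbaaa => bbaa => bba => bb
  | abbbbbbba => abbbbbbb
  | aabaabba => abaabba => ababba => aba => ab
  | bbbabb => bbb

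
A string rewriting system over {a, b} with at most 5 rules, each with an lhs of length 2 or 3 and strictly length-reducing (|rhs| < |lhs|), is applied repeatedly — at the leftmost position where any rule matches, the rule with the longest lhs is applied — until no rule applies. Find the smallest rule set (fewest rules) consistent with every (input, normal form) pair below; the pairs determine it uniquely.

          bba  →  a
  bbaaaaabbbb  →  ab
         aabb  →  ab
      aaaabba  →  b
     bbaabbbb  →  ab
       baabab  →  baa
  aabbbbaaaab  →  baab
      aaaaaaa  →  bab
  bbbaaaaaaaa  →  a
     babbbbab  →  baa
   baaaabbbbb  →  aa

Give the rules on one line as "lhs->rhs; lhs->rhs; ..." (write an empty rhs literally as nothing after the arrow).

aaa->ab; aba->b; bb->a; bba->bb

  | bba => bb => a
  | bbaaaaabbbb => bbaaaabbbb => bbaaabbbb => bbaabbbb => bbabbbb => bbbbbb => abbbb => aabb => aaa => ab
  | aabb => aaa => ab
  | aaaabba => ababba => bbba => aba => b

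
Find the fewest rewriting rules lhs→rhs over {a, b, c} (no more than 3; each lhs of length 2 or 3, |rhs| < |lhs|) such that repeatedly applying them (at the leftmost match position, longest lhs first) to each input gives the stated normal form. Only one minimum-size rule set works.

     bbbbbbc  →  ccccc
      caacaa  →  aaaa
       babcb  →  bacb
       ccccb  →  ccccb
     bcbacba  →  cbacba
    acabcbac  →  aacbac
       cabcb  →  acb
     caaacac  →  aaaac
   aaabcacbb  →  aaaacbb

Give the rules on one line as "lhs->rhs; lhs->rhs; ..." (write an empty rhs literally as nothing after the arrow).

  | bbbbbbc => ccbbbc => ccccc
  | caacaa => aacaa => aaaa
  | babcb => bacb
  | ccccb

bbb->cc; bc->c; ca->a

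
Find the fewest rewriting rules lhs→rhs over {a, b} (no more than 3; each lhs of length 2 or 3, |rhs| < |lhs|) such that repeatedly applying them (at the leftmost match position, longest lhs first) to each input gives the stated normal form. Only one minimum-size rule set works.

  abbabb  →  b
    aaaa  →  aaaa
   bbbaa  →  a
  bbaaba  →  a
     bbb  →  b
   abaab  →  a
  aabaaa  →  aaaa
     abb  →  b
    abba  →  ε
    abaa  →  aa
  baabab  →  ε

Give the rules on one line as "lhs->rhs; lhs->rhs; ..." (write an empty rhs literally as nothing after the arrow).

  | abbabb => babb => bb => b
  | aaaa
  | bbbaa => bbaa => baa => a
  | bbaaba => baaba => aba => a

ab->; ba->; bb->b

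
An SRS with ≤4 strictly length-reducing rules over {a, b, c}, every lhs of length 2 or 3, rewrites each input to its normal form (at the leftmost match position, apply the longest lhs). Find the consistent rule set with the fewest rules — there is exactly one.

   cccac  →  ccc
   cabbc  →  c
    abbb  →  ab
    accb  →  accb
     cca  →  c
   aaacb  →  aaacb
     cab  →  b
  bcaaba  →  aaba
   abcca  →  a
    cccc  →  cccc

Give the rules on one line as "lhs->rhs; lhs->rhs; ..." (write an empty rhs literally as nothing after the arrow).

  | cccac => ccc
  | cabbc => bbc => c
  | abbb => ab
  | accb

bb->; bc->; ca->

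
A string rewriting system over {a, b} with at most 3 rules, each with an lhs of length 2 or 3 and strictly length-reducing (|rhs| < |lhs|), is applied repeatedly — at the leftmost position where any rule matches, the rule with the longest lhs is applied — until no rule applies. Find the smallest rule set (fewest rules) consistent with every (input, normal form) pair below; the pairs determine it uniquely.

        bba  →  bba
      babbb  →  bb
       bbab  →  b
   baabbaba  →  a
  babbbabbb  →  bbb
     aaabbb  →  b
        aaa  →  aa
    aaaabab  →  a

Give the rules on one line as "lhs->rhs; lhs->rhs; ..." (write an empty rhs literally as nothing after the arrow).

aaa->aa; ab->; bab->

  | bba
  | babbb => bb
  | bbab => b
  | baabbaba => bababa => aba => a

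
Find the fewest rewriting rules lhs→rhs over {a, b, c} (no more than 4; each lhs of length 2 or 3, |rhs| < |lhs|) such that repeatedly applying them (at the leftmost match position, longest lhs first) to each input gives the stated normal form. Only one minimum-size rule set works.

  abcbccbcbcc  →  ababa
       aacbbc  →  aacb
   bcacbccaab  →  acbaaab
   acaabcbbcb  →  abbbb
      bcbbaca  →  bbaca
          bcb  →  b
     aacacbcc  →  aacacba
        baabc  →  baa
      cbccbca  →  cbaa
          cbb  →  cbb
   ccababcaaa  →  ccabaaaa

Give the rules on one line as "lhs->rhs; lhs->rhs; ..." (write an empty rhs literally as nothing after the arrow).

  | abcbccbcbcc => abccbcbcc => ababcbcc => ababcc => ababa
  | aacbbc => aacb
  | bcacbccaab => acbccaab => acbaaab
  | acaabcbbcb => abbbcbbcb => abbbbcb => abbbb

bc->; bcc->ba; caa->bb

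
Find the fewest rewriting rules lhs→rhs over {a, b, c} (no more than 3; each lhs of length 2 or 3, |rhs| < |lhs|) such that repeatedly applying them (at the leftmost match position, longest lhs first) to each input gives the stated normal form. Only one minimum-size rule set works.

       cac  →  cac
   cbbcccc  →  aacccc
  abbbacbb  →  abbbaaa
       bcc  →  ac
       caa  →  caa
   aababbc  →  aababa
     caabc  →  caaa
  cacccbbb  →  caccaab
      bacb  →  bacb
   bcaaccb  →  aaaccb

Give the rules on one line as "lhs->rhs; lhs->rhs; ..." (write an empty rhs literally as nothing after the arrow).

  | cac
  | cbbcccc => aacccc
  | abbbacbb => abbbaaa
  | bcc => ac

bc->a; cbb->aa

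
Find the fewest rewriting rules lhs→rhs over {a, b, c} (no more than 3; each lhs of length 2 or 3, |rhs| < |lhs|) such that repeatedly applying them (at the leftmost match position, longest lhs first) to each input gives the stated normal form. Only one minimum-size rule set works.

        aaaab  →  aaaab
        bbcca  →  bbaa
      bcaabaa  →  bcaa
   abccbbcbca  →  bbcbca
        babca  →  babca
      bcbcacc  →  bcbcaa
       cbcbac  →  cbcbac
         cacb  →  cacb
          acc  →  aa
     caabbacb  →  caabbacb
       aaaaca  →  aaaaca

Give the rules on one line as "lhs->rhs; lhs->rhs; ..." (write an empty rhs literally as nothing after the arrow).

  | aaaab
  | bbcca => bbaa
  | bcaabaa => bcaa
  | abccbbcbca => ababbcbca => bbcbca

aba->; cc->a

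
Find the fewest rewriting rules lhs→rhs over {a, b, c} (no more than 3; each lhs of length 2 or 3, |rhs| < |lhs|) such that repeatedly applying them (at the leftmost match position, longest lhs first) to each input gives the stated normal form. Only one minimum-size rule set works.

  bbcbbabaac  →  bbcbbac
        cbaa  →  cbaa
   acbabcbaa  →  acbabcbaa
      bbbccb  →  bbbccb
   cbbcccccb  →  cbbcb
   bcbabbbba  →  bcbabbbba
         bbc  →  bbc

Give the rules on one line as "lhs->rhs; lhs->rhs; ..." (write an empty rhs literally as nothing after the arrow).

  | bbcbbabaac => bbcbbac
  | cbaa
  | acbabcbaa
  | bbbccb

aba->; ccc->c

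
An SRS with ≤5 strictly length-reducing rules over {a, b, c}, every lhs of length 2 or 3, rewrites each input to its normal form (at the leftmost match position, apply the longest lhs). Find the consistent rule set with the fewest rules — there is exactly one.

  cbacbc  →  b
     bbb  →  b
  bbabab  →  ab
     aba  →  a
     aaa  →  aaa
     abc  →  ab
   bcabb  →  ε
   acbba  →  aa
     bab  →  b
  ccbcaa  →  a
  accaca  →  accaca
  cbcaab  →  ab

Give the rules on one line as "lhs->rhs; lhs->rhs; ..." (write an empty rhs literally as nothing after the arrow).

  | cbacbc => bacbc => cbc => bc => b
  | bbb => b
  | bbabab => abab => ab
  | aba => a

ba->; bb->; bc->b; cb->b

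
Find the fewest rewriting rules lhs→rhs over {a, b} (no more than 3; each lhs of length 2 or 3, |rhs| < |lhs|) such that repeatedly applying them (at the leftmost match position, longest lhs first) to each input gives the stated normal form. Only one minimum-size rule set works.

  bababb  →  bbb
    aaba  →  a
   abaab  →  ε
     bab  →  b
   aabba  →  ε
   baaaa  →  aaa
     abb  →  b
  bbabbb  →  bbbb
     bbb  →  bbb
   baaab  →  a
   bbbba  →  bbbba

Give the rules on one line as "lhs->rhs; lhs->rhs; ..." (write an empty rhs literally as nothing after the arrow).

  | bababb => bbb
  | aaba => a
  | abaab => ab => ε
  | bab => b

ab->; aba->; baa->a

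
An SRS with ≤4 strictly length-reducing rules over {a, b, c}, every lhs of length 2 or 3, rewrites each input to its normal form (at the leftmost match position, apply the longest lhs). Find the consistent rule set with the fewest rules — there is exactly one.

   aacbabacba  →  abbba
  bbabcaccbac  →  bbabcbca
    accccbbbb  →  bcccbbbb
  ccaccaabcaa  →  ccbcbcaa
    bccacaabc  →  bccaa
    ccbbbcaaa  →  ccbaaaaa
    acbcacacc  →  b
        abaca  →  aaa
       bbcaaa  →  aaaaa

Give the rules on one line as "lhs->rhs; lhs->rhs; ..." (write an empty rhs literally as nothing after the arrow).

aab->b; ac->b; bac->a; bbc->aa

  | aacbabacba => abbabacba => abbaaba => abbba
  | bbabcaccbac => bbabcbcbac => bbabcbca
  | accccbbbb => bcccbbbb
  | ccaccaabcaa => ccbcaabcaa => ccbcbcaa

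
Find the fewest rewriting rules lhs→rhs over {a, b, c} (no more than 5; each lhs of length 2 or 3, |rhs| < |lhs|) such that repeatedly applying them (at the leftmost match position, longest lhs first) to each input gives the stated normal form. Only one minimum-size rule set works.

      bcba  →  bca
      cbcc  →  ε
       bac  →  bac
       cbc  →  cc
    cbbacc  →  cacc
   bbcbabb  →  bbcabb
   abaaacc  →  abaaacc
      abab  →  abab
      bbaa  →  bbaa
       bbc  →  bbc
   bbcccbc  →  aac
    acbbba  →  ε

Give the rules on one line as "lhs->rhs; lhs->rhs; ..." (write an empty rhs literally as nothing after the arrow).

  | bcba => bca
  | cbcc => ccc => ε
  | bac
  | cbc => cc

aca->; bbb->aa; cb->c; ccc->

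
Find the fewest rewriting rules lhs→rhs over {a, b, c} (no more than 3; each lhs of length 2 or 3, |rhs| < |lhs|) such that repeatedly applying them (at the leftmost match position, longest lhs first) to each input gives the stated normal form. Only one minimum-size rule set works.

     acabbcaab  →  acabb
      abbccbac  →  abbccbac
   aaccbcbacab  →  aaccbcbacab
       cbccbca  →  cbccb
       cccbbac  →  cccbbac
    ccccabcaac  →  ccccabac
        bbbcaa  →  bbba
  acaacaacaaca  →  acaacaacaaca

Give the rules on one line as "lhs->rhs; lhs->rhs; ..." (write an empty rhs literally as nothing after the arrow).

bab->b; bca->b

  | acabbcaab => acabbab => acabb
  | abbccbac
  | aaccbcbacab
  | cbccbca => cbccb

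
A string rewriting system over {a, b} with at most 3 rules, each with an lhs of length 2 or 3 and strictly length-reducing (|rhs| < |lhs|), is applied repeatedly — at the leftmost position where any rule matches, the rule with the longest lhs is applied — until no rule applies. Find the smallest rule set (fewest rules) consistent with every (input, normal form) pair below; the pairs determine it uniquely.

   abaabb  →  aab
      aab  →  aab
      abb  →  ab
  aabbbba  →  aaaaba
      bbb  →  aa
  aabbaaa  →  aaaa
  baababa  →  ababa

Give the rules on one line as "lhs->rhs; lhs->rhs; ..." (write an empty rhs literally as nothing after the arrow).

  | abaabb => aabb => aab
  | aab
  | abb => ab
  | aabbbba => aaaaba

baa->a; bb->b; bbb->aa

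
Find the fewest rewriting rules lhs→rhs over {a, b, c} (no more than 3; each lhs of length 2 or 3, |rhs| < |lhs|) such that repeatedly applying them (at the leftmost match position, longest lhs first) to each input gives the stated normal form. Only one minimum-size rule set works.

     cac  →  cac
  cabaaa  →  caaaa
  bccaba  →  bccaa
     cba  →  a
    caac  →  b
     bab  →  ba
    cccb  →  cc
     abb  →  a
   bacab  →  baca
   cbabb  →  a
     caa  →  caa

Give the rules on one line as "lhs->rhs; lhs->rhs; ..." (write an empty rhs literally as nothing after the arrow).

aac->bb; ab->a; cb->

  | cac
  | cabaaa => caaaa
  | bccaba => bccaa
  | cba => a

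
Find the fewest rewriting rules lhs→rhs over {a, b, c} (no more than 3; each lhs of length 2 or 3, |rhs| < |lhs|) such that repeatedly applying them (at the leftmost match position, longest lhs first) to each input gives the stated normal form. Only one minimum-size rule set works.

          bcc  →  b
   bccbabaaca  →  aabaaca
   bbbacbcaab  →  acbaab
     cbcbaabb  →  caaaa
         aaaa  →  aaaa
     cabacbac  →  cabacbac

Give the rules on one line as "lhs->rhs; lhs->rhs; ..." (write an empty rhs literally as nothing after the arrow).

  | bcc => bc => b
  | bccbabaaca => bcbabaaca => bbabaaca => aabaaca
  | bbbacbcaab => acbcaab => acbaab
  | cbcbaabb => cbbaabb => caaabb => caaaa

bb->a; bbb->; bc->b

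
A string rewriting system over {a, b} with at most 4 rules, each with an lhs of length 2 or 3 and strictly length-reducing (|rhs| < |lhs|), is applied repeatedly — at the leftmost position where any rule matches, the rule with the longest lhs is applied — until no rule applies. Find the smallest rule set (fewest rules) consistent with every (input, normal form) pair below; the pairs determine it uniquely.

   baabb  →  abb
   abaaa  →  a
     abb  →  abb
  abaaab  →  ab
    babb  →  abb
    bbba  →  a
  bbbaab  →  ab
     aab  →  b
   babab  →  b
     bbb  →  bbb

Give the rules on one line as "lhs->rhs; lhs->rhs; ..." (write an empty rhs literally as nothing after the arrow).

aa->; ba->a; baa->a

  | baabb => abb
  | abaaa => aaa => a
  | abb
  | abaaab => aaab => ab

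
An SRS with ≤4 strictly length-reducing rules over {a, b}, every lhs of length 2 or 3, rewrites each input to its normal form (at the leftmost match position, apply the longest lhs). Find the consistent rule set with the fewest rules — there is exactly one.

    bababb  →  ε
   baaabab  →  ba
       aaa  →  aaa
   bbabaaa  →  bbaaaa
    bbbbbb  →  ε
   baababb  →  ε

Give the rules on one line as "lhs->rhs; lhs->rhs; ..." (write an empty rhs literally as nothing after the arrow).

  | bababb => baabb => babb => bbb => ε
  | baaabab => baabab => babab => baab => bab => ba
  | aaa
  | bbabaaa => bbaaaa

aab->ab; ab->a; abb->bb; bbb->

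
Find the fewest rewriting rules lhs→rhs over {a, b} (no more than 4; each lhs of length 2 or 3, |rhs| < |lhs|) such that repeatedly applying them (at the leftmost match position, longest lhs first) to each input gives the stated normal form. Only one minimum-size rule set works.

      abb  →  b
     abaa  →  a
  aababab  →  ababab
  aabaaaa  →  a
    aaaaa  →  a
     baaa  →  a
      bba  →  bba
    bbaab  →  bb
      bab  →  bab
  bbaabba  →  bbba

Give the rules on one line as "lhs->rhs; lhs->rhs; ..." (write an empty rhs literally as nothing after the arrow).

  | abb => b
  | abaa => a
  | aababab => ababab
  | aabaaaa => abaaaa => aaa => aa => a

aa->a; abb->b; baa->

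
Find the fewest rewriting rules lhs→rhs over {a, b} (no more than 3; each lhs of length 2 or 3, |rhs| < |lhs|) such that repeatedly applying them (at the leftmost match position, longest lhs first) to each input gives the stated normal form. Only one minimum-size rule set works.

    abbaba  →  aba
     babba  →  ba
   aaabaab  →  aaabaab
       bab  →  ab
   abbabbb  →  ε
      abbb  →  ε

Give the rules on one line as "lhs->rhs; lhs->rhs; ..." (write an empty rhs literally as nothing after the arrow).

  | abbaba => baba => aba
  | babba => abba => ba
  | aaabaab
  | bab => ab

abb->b; bab->ab; bb->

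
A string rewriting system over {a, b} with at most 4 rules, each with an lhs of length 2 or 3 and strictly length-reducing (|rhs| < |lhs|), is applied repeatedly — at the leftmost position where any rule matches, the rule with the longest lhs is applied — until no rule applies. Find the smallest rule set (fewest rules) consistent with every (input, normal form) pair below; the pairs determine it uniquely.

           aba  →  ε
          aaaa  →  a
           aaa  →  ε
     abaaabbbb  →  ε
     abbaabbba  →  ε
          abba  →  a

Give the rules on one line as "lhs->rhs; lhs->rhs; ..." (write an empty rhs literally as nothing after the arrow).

  | aba => ε
  | aaaa => a
  | aaa => ε
  | abaaabbbb => aabbbb => abb => ε

aaa->; aba->; abb->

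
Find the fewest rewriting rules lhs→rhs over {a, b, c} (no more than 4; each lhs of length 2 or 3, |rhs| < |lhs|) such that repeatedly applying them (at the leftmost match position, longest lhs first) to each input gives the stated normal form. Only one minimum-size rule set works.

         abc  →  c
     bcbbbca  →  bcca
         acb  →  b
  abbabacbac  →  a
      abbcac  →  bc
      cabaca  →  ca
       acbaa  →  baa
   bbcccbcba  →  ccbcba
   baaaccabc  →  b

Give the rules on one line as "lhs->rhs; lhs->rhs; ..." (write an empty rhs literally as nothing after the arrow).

  | abc => c
  | bcbbbca => bcabca => bcca
  | acb => b
  | abbabacbac => babacbac => bacbac => bbac => aac => a

ab->; ac->; bb->a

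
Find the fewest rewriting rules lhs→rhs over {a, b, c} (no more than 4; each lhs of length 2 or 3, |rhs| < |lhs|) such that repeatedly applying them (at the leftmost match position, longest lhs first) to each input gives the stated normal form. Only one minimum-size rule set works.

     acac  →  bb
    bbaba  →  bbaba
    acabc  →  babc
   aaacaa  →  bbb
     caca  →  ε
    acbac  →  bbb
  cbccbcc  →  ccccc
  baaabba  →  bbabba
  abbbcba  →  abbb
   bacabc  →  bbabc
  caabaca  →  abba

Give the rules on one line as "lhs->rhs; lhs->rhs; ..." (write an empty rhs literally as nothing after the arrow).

aa->b; ac->b; ca->; cb->c

  | acac => bac => bb
  | bbaba
  | acabc => babc
  | aaacaa => bacaa => bbaa => bbb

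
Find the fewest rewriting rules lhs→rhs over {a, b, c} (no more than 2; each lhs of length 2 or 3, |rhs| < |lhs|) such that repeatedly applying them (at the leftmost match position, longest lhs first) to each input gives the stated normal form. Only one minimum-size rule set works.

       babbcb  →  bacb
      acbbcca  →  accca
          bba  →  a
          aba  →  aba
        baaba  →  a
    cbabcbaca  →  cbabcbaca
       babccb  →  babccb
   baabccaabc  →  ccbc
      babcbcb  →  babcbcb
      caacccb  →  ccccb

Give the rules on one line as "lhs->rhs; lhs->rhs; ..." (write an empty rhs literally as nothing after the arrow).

  | babbcb => bacb
  | acbbcca => accca
  | bba => a
  | aba

aa->; bb->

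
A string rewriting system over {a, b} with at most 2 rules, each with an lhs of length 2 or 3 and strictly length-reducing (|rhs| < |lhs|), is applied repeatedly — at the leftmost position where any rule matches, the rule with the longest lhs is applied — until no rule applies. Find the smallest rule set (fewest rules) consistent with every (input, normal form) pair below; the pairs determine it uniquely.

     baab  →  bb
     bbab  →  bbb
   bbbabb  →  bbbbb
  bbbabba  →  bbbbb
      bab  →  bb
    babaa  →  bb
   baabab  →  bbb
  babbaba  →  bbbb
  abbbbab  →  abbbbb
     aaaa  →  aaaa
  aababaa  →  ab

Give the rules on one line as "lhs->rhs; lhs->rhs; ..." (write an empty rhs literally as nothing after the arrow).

  | baab => bab => bb
  | bbab => bbb
  | bbbabb => bbbbb
  | bbbabba => bbbbba => bbbbb

aab->; ba->b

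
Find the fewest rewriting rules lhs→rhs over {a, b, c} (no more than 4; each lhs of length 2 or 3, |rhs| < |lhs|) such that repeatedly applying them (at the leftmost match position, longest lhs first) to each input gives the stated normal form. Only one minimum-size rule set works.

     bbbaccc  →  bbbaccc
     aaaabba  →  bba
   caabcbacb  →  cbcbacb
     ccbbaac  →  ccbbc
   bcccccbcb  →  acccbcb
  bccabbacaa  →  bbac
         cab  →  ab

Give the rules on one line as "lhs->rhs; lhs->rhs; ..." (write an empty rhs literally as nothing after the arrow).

aa->; bcc->a; cab->ab

  | bbbaccc
  | aaaabba => aabba => bba
  | caabcbacb => cbcbacb
  | ccbbaac => ccbbc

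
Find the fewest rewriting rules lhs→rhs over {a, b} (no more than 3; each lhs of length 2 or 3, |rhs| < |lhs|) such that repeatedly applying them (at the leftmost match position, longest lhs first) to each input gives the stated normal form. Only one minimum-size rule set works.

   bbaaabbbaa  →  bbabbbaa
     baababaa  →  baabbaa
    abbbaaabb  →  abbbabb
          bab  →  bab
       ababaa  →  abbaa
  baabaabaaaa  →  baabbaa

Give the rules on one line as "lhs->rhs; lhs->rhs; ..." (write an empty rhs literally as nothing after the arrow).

aaa->a; aba->ab

  | bbaaabbbaa => bbabbbaa
  | baababaa => baabbaa
  | abbbaaabb => abbbabb
  | bab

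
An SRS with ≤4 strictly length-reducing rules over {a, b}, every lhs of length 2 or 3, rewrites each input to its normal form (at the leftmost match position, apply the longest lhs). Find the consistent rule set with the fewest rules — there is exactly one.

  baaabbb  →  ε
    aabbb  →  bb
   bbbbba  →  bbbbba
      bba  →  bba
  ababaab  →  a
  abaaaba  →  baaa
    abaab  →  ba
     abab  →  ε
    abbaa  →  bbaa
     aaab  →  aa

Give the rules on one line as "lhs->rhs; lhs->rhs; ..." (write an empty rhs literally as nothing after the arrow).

aab->a; ab->b; bab->

  | baaabbb => baabb => bab => ε
  | aabbb => abb => bb
  | bbbbba
  | bba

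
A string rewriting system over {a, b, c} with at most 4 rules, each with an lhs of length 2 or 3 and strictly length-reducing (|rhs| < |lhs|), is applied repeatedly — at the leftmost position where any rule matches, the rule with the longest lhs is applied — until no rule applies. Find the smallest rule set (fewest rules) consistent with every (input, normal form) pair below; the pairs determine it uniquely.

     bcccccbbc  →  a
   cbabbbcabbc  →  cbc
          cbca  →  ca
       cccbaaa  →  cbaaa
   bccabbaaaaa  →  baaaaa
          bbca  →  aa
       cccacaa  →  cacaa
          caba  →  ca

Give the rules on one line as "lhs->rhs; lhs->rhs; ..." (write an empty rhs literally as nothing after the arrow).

  | bcccccbbc => bccccbbc => bcccbbc => bccbbc => bcbbc => bca => a
  | cbabbbcabbc => cbbbcabbc => cbaabbc => cbabc => cbc
  | cbca => ca
  | cccbaaa => ccbaaa => cbaaa

ab->; bbc->a; bca->a; cc->c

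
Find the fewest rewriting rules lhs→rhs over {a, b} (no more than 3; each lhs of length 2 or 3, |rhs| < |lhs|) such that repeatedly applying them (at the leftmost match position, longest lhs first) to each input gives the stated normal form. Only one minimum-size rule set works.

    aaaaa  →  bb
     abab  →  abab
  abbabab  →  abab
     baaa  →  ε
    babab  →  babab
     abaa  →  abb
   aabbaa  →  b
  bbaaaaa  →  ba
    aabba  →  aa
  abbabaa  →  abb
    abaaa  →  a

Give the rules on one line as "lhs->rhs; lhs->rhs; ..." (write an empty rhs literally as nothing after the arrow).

aaa->b; baa->bb; bba->

  | aaaaa => baa => bb
  | abab
  | abbabab => abab
  | baaa => bba => ε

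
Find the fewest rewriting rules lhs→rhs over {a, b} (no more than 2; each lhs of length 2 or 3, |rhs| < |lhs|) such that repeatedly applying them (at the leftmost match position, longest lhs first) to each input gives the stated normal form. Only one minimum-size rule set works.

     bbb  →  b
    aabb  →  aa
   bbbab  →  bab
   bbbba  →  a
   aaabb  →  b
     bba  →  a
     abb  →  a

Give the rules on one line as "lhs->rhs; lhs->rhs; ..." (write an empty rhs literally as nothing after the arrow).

  | bbb => b
  | aabb => aa
  | bbbab => bab
  | bbbba => bba => a

aaa->b; bb->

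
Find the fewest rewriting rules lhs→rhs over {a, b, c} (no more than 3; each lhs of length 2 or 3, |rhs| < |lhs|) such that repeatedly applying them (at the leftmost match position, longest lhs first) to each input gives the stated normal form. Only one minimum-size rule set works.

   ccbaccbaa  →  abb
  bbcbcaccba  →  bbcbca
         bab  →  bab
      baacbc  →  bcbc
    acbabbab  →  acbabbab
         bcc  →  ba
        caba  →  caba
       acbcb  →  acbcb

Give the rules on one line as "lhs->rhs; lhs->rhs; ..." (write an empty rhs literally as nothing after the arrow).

  | ccbaccbaa => abaccbaa => abaabaa => abbaa => abb
  | bbcbcaccba => bbcbcaaba => bbcbca
  | bab
  | baacbc => bcbc

aab->; baa->b; cc->a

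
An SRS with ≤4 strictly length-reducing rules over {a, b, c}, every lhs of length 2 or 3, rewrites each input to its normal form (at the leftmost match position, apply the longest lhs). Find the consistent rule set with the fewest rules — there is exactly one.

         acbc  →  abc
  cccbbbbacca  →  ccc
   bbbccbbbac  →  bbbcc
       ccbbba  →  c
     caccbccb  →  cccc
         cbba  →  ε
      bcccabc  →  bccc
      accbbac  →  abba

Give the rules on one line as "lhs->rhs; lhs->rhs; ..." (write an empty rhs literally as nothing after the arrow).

  | acbc => abc
  | cccbbbbacca => cccbbbacca => cccbbacca => cccbacca => cccacca => cccca => ccc
  | bbbccbbbac => bbbccbbac => bbbccbac => bbbccac => bbbcc
  | ccbbba => ccbba => ccba => cca => c

ac->a; ca->; cb->c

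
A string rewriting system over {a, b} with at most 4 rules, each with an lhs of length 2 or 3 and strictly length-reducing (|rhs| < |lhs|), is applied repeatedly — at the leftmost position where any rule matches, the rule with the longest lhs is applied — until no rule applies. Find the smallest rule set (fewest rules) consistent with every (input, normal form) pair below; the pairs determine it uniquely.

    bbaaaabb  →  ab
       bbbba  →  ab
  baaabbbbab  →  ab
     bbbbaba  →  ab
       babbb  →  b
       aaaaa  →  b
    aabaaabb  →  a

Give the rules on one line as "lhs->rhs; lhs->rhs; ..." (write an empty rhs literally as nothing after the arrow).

  | bbaaaabb => baaabb => bbabb => bbb => ab
  | bbbba => abba => ab
  | baaabbbbab => bbabbbbab => bbbbbab => abbbab => aabab => ab
  | bbbbaba => abbaba => abba => ab

aa->b; aab->; bb->a; bba->b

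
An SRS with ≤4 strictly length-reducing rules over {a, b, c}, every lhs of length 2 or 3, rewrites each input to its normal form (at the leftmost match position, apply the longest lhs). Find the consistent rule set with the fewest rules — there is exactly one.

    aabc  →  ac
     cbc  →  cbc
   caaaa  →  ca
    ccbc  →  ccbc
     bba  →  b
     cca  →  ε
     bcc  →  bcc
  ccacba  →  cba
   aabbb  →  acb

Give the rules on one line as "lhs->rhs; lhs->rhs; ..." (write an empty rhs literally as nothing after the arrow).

  | aabc => bbc => ac
  | cbc
  | caaaa => cbaa => cbb => ca
  | ccbc

aa->b; bb->a; bbb->ac; cca->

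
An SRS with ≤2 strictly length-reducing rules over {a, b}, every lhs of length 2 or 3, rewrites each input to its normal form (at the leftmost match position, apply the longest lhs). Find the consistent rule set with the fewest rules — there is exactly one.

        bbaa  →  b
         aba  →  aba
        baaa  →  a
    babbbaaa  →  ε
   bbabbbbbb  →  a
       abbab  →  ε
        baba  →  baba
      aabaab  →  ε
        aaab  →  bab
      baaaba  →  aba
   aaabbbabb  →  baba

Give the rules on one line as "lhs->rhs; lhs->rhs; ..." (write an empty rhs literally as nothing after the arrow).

aa->b; bb->

  | bbaa => aa => b
  | aba
  | baaa => bba => a
  | babbbaaa => babaaa => babba => baa => bb => ε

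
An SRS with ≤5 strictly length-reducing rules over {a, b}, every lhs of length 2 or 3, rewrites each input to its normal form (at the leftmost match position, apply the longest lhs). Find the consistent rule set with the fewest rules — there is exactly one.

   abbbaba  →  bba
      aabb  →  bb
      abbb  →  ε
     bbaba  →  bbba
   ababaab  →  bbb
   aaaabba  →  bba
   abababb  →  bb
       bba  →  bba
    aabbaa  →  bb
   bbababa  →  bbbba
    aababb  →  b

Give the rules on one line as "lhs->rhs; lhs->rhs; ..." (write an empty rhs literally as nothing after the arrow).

aa->; ab->; aba->ba; abb->ab

  | abbbaba => abbaba => ababa => baba => bba
  | aabb => bb
  | abbb => abb => ab => ε
  | bbaba => bbba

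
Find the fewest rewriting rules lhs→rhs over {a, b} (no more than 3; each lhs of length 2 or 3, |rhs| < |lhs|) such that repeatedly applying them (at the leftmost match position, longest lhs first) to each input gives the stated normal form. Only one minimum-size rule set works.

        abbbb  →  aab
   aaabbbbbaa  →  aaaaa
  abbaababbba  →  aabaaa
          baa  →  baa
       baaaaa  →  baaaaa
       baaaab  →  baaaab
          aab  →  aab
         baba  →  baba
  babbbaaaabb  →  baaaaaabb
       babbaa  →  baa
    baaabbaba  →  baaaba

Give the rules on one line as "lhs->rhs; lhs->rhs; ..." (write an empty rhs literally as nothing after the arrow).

  | abbbb => aab
  | aaabbbbbaa => aaaabbaa => aaaaa
  | abbaababbba => aababbba => aabaaa
  | baa

bba->; bbb->a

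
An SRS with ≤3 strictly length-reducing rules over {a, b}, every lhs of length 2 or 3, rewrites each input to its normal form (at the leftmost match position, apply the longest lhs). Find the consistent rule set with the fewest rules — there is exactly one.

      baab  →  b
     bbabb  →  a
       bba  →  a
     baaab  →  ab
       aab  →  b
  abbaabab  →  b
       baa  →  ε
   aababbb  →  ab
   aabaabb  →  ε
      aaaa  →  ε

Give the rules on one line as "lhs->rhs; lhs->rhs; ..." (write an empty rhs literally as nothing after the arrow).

aa->; ba->a; bb->

  | baab => aab => b
  | bbabb => abb => a
  | bba => a
  | baaab => aaab => ab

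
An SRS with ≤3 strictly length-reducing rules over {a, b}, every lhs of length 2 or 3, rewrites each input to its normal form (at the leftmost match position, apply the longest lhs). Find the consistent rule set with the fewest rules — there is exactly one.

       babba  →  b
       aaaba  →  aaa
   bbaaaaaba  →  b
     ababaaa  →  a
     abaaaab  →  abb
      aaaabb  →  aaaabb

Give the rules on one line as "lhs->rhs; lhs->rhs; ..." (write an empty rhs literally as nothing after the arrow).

ba->; baa->b

  | babba => bba => b
  | aaaba => aaa
  | bbaaaaaba => bbaaaba => bbaba => bba => b
  | ababaaa => abaaa => aba => a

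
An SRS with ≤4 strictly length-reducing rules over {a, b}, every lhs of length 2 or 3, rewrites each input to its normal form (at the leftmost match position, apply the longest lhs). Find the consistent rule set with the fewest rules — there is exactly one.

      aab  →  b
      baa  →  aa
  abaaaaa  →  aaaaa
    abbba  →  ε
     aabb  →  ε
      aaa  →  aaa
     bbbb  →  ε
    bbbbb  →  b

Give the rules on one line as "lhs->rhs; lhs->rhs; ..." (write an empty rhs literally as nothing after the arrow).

ab->b; ba->; baa->aa; bb->

  | aab => ab => b
  | baa => aa
  | abaaaaa => baaaaa => aaaaa
  | abbba => bbba => ba => ε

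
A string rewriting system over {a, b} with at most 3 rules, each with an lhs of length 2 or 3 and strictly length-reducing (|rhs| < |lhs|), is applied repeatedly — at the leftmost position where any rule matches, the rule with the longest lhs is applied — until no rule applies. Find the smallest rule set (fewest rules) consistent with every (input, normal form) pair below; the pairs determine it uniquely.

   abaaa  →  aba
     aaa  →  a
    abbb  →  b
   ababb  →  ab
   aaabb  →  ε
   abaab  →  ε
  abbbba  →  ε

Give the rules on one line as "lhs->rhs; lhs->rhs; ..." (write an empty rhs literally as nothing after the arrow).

  | abaaa => aba
  | aaa => a
  | abbb => aab => b
  | ababb => abaa => ab

aa->; bb->a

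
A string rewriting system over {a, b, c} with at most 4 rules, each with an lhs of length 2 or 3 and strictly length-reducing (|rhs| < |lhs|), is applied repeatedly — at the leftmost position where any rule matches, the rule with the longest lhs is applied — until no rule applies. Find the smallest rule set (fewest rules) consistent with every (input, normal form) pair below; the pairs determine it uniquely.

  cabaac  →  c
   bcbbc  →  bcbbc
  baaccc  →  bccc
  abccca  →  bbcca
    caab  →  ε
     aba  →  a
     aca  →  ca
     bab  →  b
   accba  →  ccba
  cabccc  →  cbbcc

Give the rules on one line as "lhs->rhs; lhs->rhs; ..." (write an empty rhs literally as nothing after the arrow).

ab->; abc->bb; ac->c; caa->a

  | cabaac => caac => ac => c
  | bcbbc
  | baaccc => baccc => bccc
  | abccca => bbcca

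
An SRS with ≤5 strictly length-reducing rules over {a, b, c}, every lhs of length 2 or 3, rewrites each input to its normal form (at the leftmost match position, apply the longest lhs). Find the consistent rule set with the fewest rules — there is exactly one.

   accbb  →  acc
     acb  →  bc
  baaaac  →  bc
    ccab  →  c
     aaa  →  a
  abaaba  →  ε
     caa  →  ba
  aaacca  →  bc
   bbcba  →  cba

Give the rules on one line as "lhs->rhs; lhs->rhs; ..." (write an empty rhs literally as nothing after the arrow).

  | accbb => acc
  | acb => bc
  | baaaac => baac => bc
  | ccab => cbb => c

aa->; acb->bc; bb->; ca->b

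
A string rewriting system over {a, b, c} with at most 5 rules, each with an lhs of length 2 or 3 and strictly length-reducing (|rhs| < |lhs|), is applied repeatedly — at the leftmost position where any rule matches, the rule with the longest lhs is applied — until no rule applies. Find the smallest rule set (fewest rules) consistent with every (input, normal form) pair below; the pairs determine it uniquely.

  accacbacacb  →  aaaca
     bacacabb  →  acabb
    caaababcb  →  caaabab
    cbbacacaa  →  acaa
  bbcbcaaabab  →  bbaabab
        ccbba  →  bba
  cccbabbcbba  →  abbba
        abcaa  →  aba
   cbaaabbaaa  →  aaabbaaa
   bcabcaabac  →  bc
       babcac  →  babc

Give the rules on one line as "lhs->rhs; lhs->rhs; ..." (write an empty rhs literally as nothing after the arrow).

  | accacbacacb => aacbacacb => aaacacb => aaaca
  | bacacabb => ccacabb => acabb
  | caaababcb => caaabab
  | cbbacacaa => bacacaa => ccacaa => acaa

bac->cc; bca->b; cb->; cc->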